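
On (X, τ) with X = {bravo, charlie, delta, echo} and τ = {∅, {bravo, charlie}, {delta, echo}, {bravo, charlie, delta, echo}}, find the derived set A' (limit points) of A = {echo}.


A' = {delta}

For each x ∈ X, list the open sets U ∈ τ with x ∈ U, then check whether U ∩ (A ∖ {x}) ≠ ∅ for every such U.
  x = bravo: open {bravo, charlie} ∋ x has {bravo, charlie} ∩ (A ∖ {bravo}) = ∅, so x is NOT a limit point.
  x = charlie: open {bravo, charlie} ∋ x has {bravo, charlie} ∩ (A ∖ {charlie}) = ∅, so x is NOT a limit point.
  x = delta: opens ∋ x are {delta, echo}, {bravo, charlie, delta, echo}; each meets A ∖ {delta}, so x IS a limit point.
  x = echo: open {delta, echo} ∋ x has {delta, echo} ∩ (A ∖ {echo}) = ∅, so x is NOT a limit point.
Collecting: A' = {delta}.


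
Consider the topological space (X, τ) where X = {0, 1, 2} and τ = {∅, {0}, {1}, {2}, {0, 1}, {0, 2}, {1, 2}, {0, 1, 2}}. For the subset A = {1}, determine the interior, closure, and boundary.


int(A) = {1}, cl(A) = {1}, ∂A = ∅.

Closed sets in (X, τ) are complements of opens:
  closed(X, τ) = {∅, {0}, {1}, {2}, {0, 1}, {0, 2}, {1, 2}, {0, 1, 2}}.
int(A) = ⋃ {U ∈ τ : U ⊆ A}. Opens contained in A: ∅, {1}.
Taking the union of these: int(A) = {1}.
cl(A) = ⋂ {C closed : A ⊆ C}. Closed sets containing A: {1}, {0, 1}, {1, 2}, {0, 1, 2}.
Intersecting these: cl(A) = {1}.
∂A = cl(A) ∖ int(A) = {1} ∖ {1} = ∅.


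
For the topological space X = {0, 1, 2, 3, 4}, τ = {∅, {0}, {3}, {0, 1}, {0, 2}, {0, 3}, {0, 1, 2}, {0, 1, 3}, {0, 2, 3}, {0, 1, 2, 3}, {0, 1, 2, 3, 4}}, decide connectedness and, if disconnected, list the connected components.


(X, τ) is connected.

Find clopen sets (U ∈ τ with X ∖ U ∈ τ):
  U = ∅, X ∖ U = {0, 1, 2, 3, 4} — both open, so U is clopen.
  U = {0, 1, 2, 3, 4}, X ∖ U = ∅ — both open, so U is clopen.
Only trivial clopens (∅ and X) exist, so (X, τ) is connected.
Compute connected components by grouping points that agree on all clopens:
  component: {0, 1, 2, 3, 4}


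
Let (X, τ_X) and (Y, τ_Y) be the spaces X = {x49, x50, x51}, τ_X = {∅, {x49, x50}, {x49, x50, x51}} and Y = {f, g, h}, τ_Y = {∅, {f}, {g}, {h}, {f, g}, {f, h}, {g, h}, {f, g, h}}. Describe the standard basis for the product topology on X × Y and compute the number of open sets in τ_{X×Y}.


Basis B = {∅ × ∅, {x49, x50} × {f}, {x49, x50} × {g}, {x49, x50} × {h}, {x49, x50, x51} × {f}, {x49, x50, x51} × {g}, {x49, x50, x51} × {h}, {x49, x50} × {f, g}, {x49, x50} × {f, h}, {x49, x50} × {g, h}, {x49, x50} × {f, g, h}, {x49, x50, x51} × {f, g}, {x49, x50, x51} × {f, h}, {x49, x50, x51} × {g, h}, {x49, x50, x51} × {f, g, h}}; |τ_{X×Y}| = 27.

Enumerate products U × V with U ∈ τ_X, V ∈ τ_Y (deduplicated):
  ∅ × ∅ = {} (∅)
  {x49, x50} × {f} = {(x49,f), (x50,f)}
  {x49, x50} × {g} = {(x49,g), (x50,g)}
  {x49, x50} × {h} = {(x49,h), (x50,h)}
  {x49, x50, x51} × {f} = {(x49,f), (x50,f), (x51,f)}
  {x49, x50, x51} × {g} = {(x49,g), (x50,g), (x51,g)}
  {x49, x50, x51} × {h} = {(x49,h), (x50,h), (x51,h)}
  {x49, x50} × {f, g} = {(x49,f), (x49,g), (x50,f), (x50,g)}
  {x49, x50} × {f, h} = {(x49,f), (x49,h), (x50,f), (x50,h)}
  {x49, x50} × {g, h} = {(x49,g), (x49,h), (x50,g), (x50,h)}
  {x49, x50} × {f, g, h} = {(x49,f), (x49,g), (x49,h), (x50,f), (x50,g), (x50,h)}
  {x49, x50, x51} × {f, g} = {(x49,f), (x49,g), (x50,f), (x50,g), (x51,f), (x51,g)}
  {x49, x50, x51} × {f, h} = {(x49,f), (x49,h), (x50,f), (x50,h), (x51,f), (x51,h)}
  {x49, x50, x51} × {g, h} = {(x49,g), (x49,h), (x50,g), (x50,h), (x51,g), (x51,h)}
  {x49, x50, x51} × {f, g, h} = {(x49,f), (x49,g), (x49,h), (x50,f), (x50,g), (x50,h), (x51,f), (x51,g), (x51,h)}
These 15 distinct sets form the basis B.
Close under arbitrary unions to get τ_{X×Y}; counting gives |τ_{X×Y}| = 27.


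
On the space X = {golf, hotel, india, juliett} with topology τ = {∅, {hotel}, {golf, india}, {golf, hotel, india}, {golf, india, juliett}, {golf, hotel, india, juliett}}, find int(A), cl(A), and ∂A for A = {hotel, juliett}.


int(A) = {hotel}, cl(A) = {hotel, juliett}, ∂A = {juliett}.

Closed sets in (X, τ) are complements of opens:
  closed(X, τ) = {∅, {hotel}, {juliett}, {hotel, juliett}, {golf, india, juliett}, {golf, hotel, india, juliett}}.
int(A) = ⋃ {U ∈ τ : U ⊆ A}. Opens contained in A: ∅, {hotel}.
Taking the union of these: int(A) = {hotel}.
cl(A) = ⋂ {C closed : A ⊆ C}. Closed sets containing A: {hotel, juliett}, {golf, hotel, india, juliett}.
Intersecting these: cl(A) = {hotel, juliett}.
∂A = cl(A) ∖ int(A) = {hotel, juliett} ∖ {hotel} = {juliett}.


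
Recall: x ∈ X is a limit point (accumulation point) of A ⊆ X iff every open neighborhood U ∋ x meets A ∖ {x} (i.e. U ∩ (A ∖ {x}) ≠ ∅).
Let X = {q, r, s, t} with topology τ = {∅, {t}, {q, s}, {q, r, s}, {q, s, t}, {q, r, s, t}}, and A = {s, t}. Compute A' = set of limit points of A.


A' = {q, r}

For each x ∈ X, list the open sets U ∈ τ with x ∈ U, then check whether U ∩ (A ∖ {x}) ≠ ∅ for every such U.
  x = q: opens ∋ x are {q, s}, {q, r, s}, {q, s, t}, {q, r, s, t}; each meets A ∖ {q}, so x IS a limit point.
  x = r: opens ∋ x are {q, r, s}, {q, r, s, t}; each meets A ∖ {r}, so x IS a limit point.
  x = s: open {q, s} ∋ x has {q, s} ∩ (A ∖ {s}) = ∅, so x is NOT a limit point.
  x = t: open {t} ∋ x has {t} ∩ (A ∖ {t}) = ∅, so x is NOT a limit point.
Collecting: A' = {q, r}.


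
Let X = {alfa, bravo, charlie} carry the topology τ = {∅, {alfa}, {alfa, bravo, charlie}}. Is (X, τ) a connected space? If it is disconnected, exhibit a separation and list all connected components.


(X, τ) is connected.

Find clopen sets (U ∈ τ with X ∖ U ∈ τ):
  U = ∅, X ∖ U = {alfa, bravo, charlie} — both open, so U is clopen.
  U = {alfa, bravo, charlie}, X ∖ U = ∅ — both open, so U is clopen.
Only trivial clopens (∅ and X) exist, so (X, τ) is connected.
Compute connected components by grouping points that agree on all clopens:
  component: {alfa, bravo, charlie}


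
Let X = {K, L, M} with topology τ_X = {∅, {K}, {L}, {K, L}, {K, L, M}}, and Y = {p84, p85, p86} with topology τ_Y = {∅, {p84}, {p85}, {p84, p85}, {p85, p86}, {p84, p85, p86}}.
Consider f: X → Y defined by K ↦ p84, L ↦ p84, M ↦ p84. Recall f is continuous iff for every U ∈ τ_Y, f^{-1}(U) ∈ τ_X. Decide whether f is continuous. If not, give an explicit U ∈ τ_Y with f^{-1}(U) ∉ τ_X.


f IS continuous.

Compute f^{-1}(U) for each U ∈ τ_Y:
  U = ∅: f^{-1}(U) = ∅ ∈ τ_X ✓.
  U = {p84}: f^{-1}(U) = {K, L, M} ∈ τ_X ✓.
  U = {p85}: f^{-1}(U) = ∅ ∈ τ_X ✓.
  U = {p84, p85}: f^{-1}(U) = {K, L, M} ∈ τ_X ✓.
  U = {p85, p86}: f^{-1}(U) = ∅ ∈ τ_X ✓.
  U = {p84, p85, p86}: f^{-1}(U) = {K, L, M} ∈ τ_X ✓.
Every preimage lies in τ_X, so f IS continuous.


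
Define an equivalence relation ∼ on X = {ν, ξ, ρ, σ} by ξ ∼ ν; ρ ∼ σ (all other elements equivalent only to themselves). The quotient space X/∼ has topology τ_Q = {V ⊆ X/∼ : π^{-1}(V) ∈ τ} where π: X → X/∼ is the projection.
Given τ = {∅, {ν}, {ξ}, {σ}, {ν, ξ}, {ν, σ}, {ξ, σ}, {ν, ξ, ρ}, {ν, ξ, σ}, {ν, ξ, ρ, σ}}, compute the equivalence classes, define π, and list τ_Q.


X/∼ = {[ν=ξ], [ρ=σ]}; |τ_Q| = 3.

Equivalence classes: [ν=ξ], [ρ=σ].
Quotient map π: X → X/∼ sends ν ↦ [ν=ξ], ξ ↦ [ν=ξ], ρ ↦ [ρ=σ], σ ↦ [ρ=σ].
For each subset V ⊆ X/∼, compute π^{-1}(V) ⊆ X and check whether π^{-1}(V) ∈ τ. V is open in τ_Q iff π^{-1}(V) ∈ τ.
  V = {}: π^{-1}(V) = ∅ ∈ τ ✓.
  V = {[ν=ξ]}: π^{-1}(V) = {ν, ξ} ∈ τ ✓.
  V = {[ρ=σ]}: π^{-1}(V) = {ρ, σ} ∉ τ ✗.
  V = {[ν=ξ], [ρ=σ]}: π^{-1}(V) = {ν, ξ, ρ, σ} ∈ τ ✓.
Open sets in the quotient: τ_Q = {{}, {[ν=ξ]}, {[ν=ξ], [ρ=σ]}} (3 elements).


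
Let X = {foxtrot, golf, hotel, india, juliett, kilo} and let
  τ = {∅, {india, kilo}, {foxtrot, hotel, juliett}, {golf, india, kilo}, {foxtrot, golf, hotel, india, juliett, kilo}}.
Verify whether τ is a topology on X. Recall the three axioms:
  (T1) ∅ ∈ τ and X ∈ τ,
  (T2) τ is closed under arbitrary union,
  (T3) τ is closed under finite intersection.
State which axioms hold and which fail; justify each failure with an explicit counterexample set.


τ is NOT a topology on X.

Axiom (T1): ∅ ∈ τ? Yes; X ∈ τ? Yes.
Axiom (T2/T3): check pairwise unions and intersections of members of τ.
Counterexample for (T2): {india, kilo} ∪ {foxtrot, hotel, juliett} = {foxtrot, hotel, india, juliett, kilo} ∉ τ. Therefore τ is NOT a topology.


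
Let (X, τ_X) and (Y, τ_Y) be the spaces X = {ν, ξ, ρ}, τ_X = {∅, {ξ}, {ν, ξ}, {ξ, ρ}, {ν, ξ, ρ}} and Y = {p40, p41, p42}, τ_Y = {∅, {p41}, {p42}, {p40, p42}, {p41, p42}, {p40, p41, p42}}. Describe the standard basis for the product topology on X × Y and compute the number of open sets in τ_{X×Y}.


Basis B = {∅ × ∅, {ξ} × {p41}, {ξ} × {p42}, {ν, ξ} × {p41}, {ν, ξ} × {p42}, {ξ} × {p40, p42}, {ξ} × {p41, p42}, {ξ, ρ} × {p41}, {ξ, ρ} × {p42}, {ν, ξ, ρ} × {p41}, {ν, ξ, ρ} × {p42}, {ξ} × {p40, p41, p42}, {ν, ξ} × {p40, p42}, {ν, ξ} × {p41, p42}, {ξ, ρ} × {p40, p42}, {ξ, ρ} × {p41, p42}, {ν, ξ} × {p40, p41, p42}, {ν, ξ, ρ} × {p40, p42}, {ν, ξ, ρ} × {p41, p42}, {ξ, ρ} × {p40, p41, p42}, {ν, ξ, ρ} × {p40, p41, p42}}; |τ_{X×Y}| = 70.

Enumerate products U × V with U ∈ τ_X, V ∈ τ_Y (deduplicated):
  ∅ × ∅ = {} (∅)
  {ξ} × {p41} = {(ξ,p41)}
  {ξ} × {p42} = {(ξ,p42)}
  {ν, ξ} × {p41} = {(ν,p41), (ξ,p41)}
  {ν, ξ} × {p42} = {(ν,p42), (ξ,p42)}
  {ξ} × {p40, p42} = {(ξ,p40), (ξ,p42)}
  {ξ} × {p41, p42} = {(ξ,p41), (ξ,p42)}
  {ξ, ρ} × {p41} = {(ξ,p41), (ρ,p41)}
  {ξ, ρ} × {p42} = {(ξ,p42), (ρ,p42)}
  {ν, ξ, ρ} × {p41} = {(ν,p41), (ξ,p41), (ρ,p41)}
  {ν, ξ, ρ} × {p42} = {(ν,p42), (ξ,p42), (ρ,p42)}
  {ξ} × {p40, p41, p42} = {(ξ,p40), (ξ,p41), (ξ,p42)}
  {ν, ξ} × {p40, p42} = {(ν,p40), (ν,p42), (ξ,p40), (ξ,p42)}
  {ν, ξ} × {p41, p42} = {(ν,p41), (ν,p42), (ξ,p41), (ξ,p42)}
  {ξ, ρ} × {p40, p42} = {(ξ,p40), (ξ,p42), (ρ,p40), (ρ,p42)}
  {ξ, ρ} × {p41, p42} = {(ξ,p41), (ξ,p42), (ρ,p41), (ρ,p42)}
  {ν, ξ} × {p40, p41, p42} = {(ν,p40), (ν,p41), (ν,p42), (ξ,p40), (ξ,p41), (ξ,p42)}
  {ν, ξ, ρ} × {p40, p42} = {(ν,p40), (ν,p42), (ξ,p40), (ξ,p42), (ρ,p40), (ρ,p42)}
  {ν, ξ, ρ} × {p41, p42} = {(ν,p41), (ν,p42), (ξ,p41), (ξ,p42), (ρ,p41), (ρ,p42)}
  {ξ, ρ} × {p40, p41, p42} = {(ξ,p40), (ξ,p41), (ξ,p42), (ρ,p40), (ρ,p41), (ρ,p42)}
  {ν, ξ, ρ} × {p40, p41, p42} = {(ν,p40), (ν,p41), (ν,p42), (ξ,p40), (ξ,p41), (ξ,p42), (ρ,p40), (ρ,p41), (ρ,p42)}
These 21 distinct sets form the basis B.
Close under arbitrary unions to get τ_{X×Y}; counting gives |τ_{X×Y}| = 70.


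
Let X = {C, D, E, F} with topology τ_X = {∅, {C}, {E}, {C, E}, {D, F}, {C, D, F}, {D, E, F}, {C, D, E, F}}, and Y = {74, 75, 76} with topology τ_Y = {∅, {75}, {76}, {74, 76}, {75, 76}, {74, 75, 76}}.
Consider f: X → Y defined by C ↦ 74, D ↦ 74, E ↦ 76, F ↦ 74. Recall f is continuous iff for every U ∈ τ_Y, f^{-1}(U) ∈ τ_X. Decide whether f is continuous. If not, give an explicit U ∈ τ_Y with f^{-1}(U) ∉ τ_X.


f IS continuous.

Compute f^{-1}(U) for each U ∈ τ_Y:
  U = ∅: f^{-1}(U) = ∅ ∈ τ_X ✓.
  U = {75}: f^{-1}(U) = ∅ ∈ τ_X ✓.
  U = {76}: f^{-1}(U) = {E} ∈ τ_X ✓.
  U = {74, 76}: f^{-1}(U) = {C, D, E, F} ∈ τ_X ✓.
  U = {75, 76}: f^{-1}(U) = {E} ∈ τ_X ✓.
  U = {74, 75, 76}: f^{-1}(U) = {C, D, E, F} ∈ τ_X ✓.
Every preimage lies in τ_X, so f IS continuous.


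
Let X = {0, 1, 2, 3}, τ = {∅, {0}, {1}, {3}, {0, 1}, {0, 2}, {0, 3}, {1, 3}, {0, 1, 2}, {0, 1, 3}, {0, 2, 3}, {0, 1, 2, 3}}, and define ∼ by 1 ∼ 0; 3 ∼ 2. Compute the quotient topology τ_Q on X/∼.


X/∼ = {[0=1], [2=3]}; |τ_Q| = 3.

Equivalence classes: [0=1], [2=3].
Quotient map π: X → X/∼ sends 0 ↦ [0=1], 1 ↦ [0=1], 2 ↦ [2=3], 3 ↦ [2=3].
For each subset V ⊆ X/∼, compute π^{-1}(V) ⊆ X and check whether π^{-1}(V) ∈ τ. V is open in τ_Q iff π^{-1}(V) ∈ τ.
  V = {}: π^{-1}(V) = ∅ ∈ τ ✓.
  V = {[0=1]}: π^{-1}(V) = {0, 1} ∈ τ ✓.
  V = {[2=3]}: π^{-1}(V) = {2, 3} ∉ τ ✗.
  V = {[0=1], [2=3]}: π^{-1}(V) = {0, 1, 2, 3} ∈ τ ✓.
Open sets in the quotient: τ_Q = {{}, {[0=1]}, {[0=1], [2=3]}} (3 elements).


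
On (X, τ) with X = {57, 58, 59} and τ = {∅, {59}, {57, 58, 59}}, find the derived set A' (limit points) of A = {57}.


A' = {58}

For each x ∈ X, list the open sets U ∈ τ with x ∈ U, then check whether U ∩ (A ∖ {x}) ≠ ∅ for every such U.
  x = 57: open {57, 58, 59} ∋ x has {57, 58, 59} ∩ (A ∖ {57}) = ∅, so x is NOT a limit point.
  x = 58: opens ∋ x are {57, 58, 59}; each meets A ∖ {58}, so x IS a limit point.
  x = 59: open {59} ∋ x has {59} ∩ (A ∖ {59}) = ∅, so x is NOT a limit point.
Collecting: A' = {58}.


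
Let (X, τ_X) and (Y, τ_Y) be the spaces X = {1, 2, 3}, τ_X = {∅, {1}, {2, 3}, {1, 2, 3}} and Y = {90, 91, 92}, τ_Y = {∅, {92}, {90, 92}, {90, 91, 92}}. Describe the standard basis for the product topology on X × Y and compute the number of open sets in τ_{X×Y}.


Basis B = {∅ × ∅, {1} × {92}, {1} × {90, 92}, {2, 3} × {92}, {1} × {90, 91, 92}, {1, 2, 3} × {92}, {2, 3} × {90, 92}, {1, 2, 3} × {90, 92}, {2, 3} × {90, 91, 92}, {1, 2, 3} × {90, 91, 92}}; |τ_{X×Y}| = 16.

Enumerate products U × V with U ∈ τ_X, V ∈ τ_Y (deduplicated):
  ∅ × ∅ = {} (∅)
  {1} × {92} = {(1,92)}
  {1} × {90, 92} = {(1,90), (1,92)}
  {2, 3} × {92} = {(2,92), (3,92)}
  {1} × {90, 91, 92} = {(1,90), (1,91), (1,92)}
  {1, 2, 3} × {92} = {(1,92), (2,92), (3,92)}
  {2, 3} × {90, 92} = {(2,90), (2,92), (3,90), (3,92)}
  {1, 2, 3} × {90, 92} = {(1,90), (1,92), (2,90), (2,92), (3,90), (3,92)}
  {2, 3} × {90, 91, 92} = {(2,90), (2,91), (2,92), (3,90), (3,91), (3,92)}
  {1, 2, 3} × {90, 91, 92} = {(1,90), (1,91), (1,92), (2,90), (2,91), (2,92), (3,90), (3,91), (3,92)}
These 10 distinct sets form the basis B.
Close under arbitrary unions to get τ_{X×Y}; counting gives |τ_{X×Y}| = 16.


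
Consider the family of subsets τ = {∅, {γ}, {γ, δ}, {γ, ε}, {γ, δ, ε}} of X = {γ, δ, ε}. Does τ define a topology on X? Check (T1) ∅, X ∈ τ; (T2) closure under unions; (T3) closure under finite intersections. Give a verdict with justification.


τ IS a topology on X.

Axiom (T1): ∅ ∈ τ? Yes; X ∈ τ? Yes.
Axiom (T2/T3): check pairwise unions and intersections of members of τ.
All pairwise intersections and unions checked — each lies in τ. Therefore τ satisfies (T1), (T2), (T3): it IS a topology on X.


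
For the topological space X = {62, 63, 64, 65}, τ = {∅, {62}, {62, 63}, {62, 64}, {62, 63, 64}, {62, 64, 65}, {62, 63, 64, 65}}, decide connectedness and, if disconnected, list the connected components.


(X, τ) is connected.

Find clopen sets (U ∈ τ with X ∖ U ∈ τ):
  U = ∅, X ∖ U = {62, 63, 64, 65} — both open, so U is clopen.
  U = {62, 63, 64, 65}, X ∖ U = ∅ — both open, so U is clopen.
Only trivial clopens (∅ and X) exist, so (X, τ) is connected.
Compute connected components by grouping points that agree on all clopens:
  component: {62, 63, 64, 65}


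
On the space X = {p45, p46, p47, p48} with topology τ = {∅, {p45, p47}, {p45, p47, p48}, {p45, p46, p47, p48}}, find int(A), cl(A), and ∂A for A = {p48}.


int(A) = ∅, cl(A) = {p46, p48}, ∂A = {p46, p48}.

Closed sets in (X, τ) are complements of opens:
  closed(X, τ) = {∅, {p46}, {p46, p48}, {p45, p46, p47, p48}}.
int(A) = ⋃ {U ∈ τ : U ⊆ A}. Opens contained in A: ∅.
Taking the union of these: int(A) = ∅.
cl(A) = ⋂ {C closed : A ⊆ C}. Closed sets containing A: {p46, p48}, {p45, p46, p47, p48}.
Intersecting these: cl(A) = {p46, p48}.
∂A = cl(A) ∖ int(A) = {p46, p48} ∖ ∅ = {p46, p48}.


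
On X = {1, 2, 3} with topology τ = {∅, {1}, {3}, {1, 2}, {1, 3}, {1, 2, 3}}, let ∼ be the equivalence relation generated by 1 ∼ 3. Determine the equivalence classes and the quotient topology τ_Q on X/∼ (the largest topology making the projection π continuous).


X/∼ = {[1=3], [2]}; |τ_Q| = 3.

Equivalence classes: [1=3], [2].
Quotient map π: X → X/∼ sends 1 ↦ [1=3], 2 ↦ [2], 3 ↦ [1=3].
For each subset V ⊆ X/∼, compute π^{-1}(V) ⊆ X and check whether π^{-1}(V) ∈ τ. V is open in τ_Q iff π^{-1}(V) ∈ τ.
  V = {}: π^{-1}(V) = ∅ ∈ τ ✓.
  V = {[1=3]}: π^{-1}(V) = {1, 3} ∈ τ ✓.
  V = {[2]}: π^{-1}(V) = {2} ∉ τ ✗.
  V = {[1=3], [2]}: π^{-1}(V) = {1, 2, 3} ∈ τ ✓.
Open sets in the quotient: τ_Q = {{}, {[1=3]}, {[1=3], [2]}} (3 elements).


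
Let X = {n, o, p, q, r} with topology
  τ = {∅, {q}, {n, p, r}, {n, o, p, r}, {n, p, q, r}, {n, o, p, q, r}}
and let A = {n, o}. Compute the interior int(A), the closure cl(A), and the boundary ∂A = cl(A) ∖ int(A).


int(A) = ∅, cl(A) = {n, o, p, r}, ∂A = {n, o, p, r}.

Closed sets in (X, τ) are complements of opens:
  closed(X, τ) = {∅, {o}, {q}, {o, q}, {n, o, p, r}, {n, o, p, q, r}}.
int(A) = ⋃ {U ∈ τ : U ⊆ A}. Opens contained in A: ∅.
Taking the union of these: int(A) = ∅.
cl(A) = ⋂ {C closed : A ⊆ C}. Closed sets containing A: {n, o, p, r}, {n, o, p, q, r}.
Intersecting these: cl(A) = {n, o, p, r}.
∂A = cl(A) ∖ int(A) = {n, o, p, r} ∖ ∅ = {n, o, p, r}.


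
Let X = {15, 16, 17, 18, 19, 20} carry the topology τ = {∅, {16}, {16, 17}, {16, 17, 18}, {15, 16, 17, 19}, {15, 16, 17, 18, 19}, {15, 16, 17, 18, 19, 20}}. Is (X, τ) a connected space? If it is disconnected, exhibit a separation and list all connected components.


(X, τ) is connected.

Find clopen sets (U ∈ τ with X ∖ U ∈ τ):
  U = ∅, X ∖ U = {15, 16, 17, 18, 19, 20} — both open, so U is clopen.
  U = {15, 16, 17, 18, 19, 20}, X ∖ U = ∅ — both open, so U is clopen.
Only trivial clopens (∅ and X) exist, so (X, τ) is connected.
Compute connected components by grouping points that agree on all clopens:
  component: {15, 16, 17, 18, 19, 20}


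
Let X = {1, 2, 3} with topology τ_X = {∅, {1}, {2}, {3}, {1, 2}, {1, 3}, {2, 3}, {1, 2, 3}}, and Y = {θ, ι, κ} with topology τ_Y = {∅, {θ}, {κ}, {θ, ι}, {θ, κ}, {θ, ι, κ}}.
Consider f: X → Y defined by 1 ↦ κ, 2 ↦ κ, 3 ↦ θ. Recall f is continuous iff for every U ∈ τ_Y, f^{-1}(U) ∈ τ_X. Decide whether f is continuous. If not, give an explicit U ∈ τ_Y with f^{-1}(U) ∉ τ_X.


f IS continuous.

Compute f^{-1}(U) for each U ∈ τ_Y:
  U = ∅: f^{-1}(U) = ∅ ∈ τ_X ✓.
  U = {θ}: f^{-1}(U) = {3} ∈ τ_X ✓.
  U = {κ}: f^{-1}(U) = {1, 2} ∈ τ_X ✓.
  U = {θ, ι}: f^{-1}(U) = {3} ∈ τ_X ✓.
  U = {θ, κ}: f^{-1}(U) = {1, 2, 3} ∈ τ_X ✓.
  U = {θ, ι, κ}: f^{-1}(U) = {1, 2, 3} ∈ τ_X ✓.
Every preimage lies in τ_X, so f IS continuous.


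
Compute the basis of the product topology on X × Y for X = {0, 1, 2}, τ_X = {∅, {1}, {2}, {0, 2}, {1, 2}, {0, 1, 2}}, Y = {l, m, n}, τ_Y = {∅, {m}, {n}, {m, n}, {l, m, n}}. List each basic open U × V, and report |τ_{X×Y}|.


Basis B = {∅ × ∅, {1} × {m}, {1} × {n}, {2} × {m}, {2} × {n}, {0, 2} × {m}, {0, 2} × {n}, {1} × {m, n}, {1, 2} × {m}, {1, 2} × {n}, {2} × {m, n}, {0, 1, 2} × {m}, {0, 1, 2} × {n}, {1} × {l, m, n}, {2} × {l, m, n}, {0, 2} × {m, n}, {1, 2} × {m, n}, {0, 2} × {l, m, n}, {0, 1, 2} × {m, n}, {1, 2} × {l, m, n}, {0, 1, 2} × {l, m, n}}; |τ_{X×Y}| = 70.

Enumerate products U × V with U ∈ τ_X, V ∈ τ_Y (deduplicated):
  ∅ × ∅ = {} (∅)
  {1} × {m} = {(1,m)}
  {1} × {n} = {(1,n)}
  {2} × {m} = {(2,m)}
  {2} × {n} = {(2,n)}
  {0, 2} × {m} = {(0,m), (2,m)}
  {0, 2} × {n} = {(0,n), (2,n)}
  {1} × {m, n} = {(1,m), (1,n)}
  {1, 2} × {m} = {(1,m), (2,m)}
  {1, 2} × {n} = {(1,n), (2,n)}
  {2} × {m, n} = {(2,m), (2,n)}
  {0, 1, 2} × {m} = {(0,m), (1,m), (2,m)}
  {0, 1, 2} × {n} = {(0,n), (1,n), (2,n)}
  {1} × {l, m, n} = {(1,l), (1,m), (1,n)}
  {2} × {l, m, n} = {(2,l), (2,m), (2,n)}
  {0, 2} × {m, n} = {(0,m), (0,n), (2,m), (2,n)}
  {1, 2} × {m, n} = {(1,m), (1,n), (2,m), (2,n)}
  {0, 2} × {l, m, n} = {(0,l), (0,m), (0,n), (2,l), (2,m), (2,n)}
  {0, 1, 2} × {m, n} = {(0,m), (0,n), (1,m), (1,n), (2,m), (2,n)}
  {1, 2} × {l, m, n} = {(1,l), (1,m), (1,n), (2,l), (2,m), (2,n)}
  {0, 1, 2} × {l, m, n} = {(0,l), (0,m), (0,n), (1,l), (1,m), (1,n), (2,l), (2,m), (2,n)}
These 21 distinct sets form the basis B.
Close under arbitrary unions to get τ_{X×Y}; counting gives |τ_{X×Y}| = 70.


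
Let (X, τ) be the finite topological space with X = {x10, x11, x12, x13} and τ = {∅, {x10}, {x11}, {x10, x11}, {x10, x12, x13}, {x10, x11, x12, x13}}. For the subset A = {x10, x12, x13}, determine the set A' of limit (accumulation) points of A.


A' = {x12, x13}

For each x ∈ X, list the open sets U ∈ τ with x ∈ U, then check whether U ∩ (A ∖ {x}) ≠ ∅ for every such U.
  x = x10: open {x10} ∋ x has {x10} ∩ (A ∖ {x10}) = ∅, so x is NOT a limit point.
  x = x11: open {x11} ∋ x has {x11} ∩ (A ∖ {x11}) = ∅, so x is NOT a limit point.
  x = x12: opens ∋ x are {x10, x12, x13}, {x10, x11, x12, x13}; each meets A ∖ {x12}, so x IS a limit point.
  x = x13: opens ∋ x are {x10, x12, x13}, {x10, x11, x12, x13}; each meets A ∖ {x13}, so x IS a limit point.
Collecting: A' = {x12, x13}.


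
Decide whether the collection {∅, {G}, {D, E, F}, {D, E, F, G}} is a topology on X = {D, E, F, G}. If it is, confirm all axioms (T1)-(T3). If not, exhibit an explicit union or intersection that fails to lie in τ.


τ IS a topology on X.

Axiom (T1): ∅ ∈ τ? Yes; X ∈ τ? Yes.
Axiom (T2/T3): check pairwise unions and intersections of members of τ.
All pairwise intersections and unions checked — each lies in τ. Therefore τ satisfies (T1), (T2), (T3): it IS a topology on X.


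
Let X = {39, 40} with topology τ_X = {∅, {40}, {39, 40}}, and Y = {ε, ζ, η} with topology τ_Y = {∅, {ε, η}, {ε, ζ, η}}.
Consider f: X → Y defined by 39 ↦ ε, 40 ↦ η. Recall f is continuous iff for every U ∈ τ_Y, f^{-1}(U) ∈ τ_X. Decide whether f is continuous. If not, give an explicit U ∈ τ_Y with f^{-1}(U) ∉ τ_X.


f IS continuous.

Compute f^{-1}(U) for each U ∈ τ_Y:
  U = ∅: f^{-1}(U) = ∅ ∈ τ_X ✓.
  U = {ε, η}: f^{-1}(U) = {39, 40} ∈ τ_X ✓.
  U = {ε, ζ, η}: f^{-1}(U) = {39, 40} ∈ τ_X ✓.
Every preimage lies in τ_X, so f IS continuous.


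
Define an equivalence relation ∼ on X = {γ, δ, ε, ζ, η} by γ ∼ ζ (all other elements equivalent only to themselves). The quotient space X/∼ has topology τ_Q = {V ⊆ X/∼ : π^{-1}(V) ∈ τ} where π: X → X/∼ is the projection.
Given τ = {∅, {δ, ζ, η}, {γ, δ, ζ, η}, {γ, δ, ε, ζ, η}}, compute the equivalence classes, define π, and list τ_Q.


X/∼ = {[γ=ζ], [δ], [ε], [η]}; |τ_Q| = 3.

Equivalence classes: [γ=ζ], [δ], [ε], [η].
Quotient map π: X → X/∼ sends γ ↦ [γ=ζ], δ ↦ [δ], ε ↦ [ε], ζ ↦ [γ=ζ], η ↦ [η].
For each subset V ⊆ X/∼, compute π^{-1}(V) ⊆ X and check whether π^{-1}(V) ∈ τ. V is open in τ_Q iff π^{-1}(V) ∈ τ.
  V = {}: π^{-1}(V) = ∅ ∈ τ ✓.
  V = {[γ=ζ]}: π^{-1}(V) = {γ, ζ} ∉ τ ✗.
  V = {[δ]}: π^{-1}(V) = {δ} ∉ τ ✗.
  V = {[γ=ζ], [δ]}: π^{-1}(V) = {γ, δ, ζ} ∉ τ ✗.
  V = {[ε]}: π^{-1}(V) = {ε} ∉ τ ✗.
  V = {[γ=ζ], [ε]}: π^{-1}(V) = {γ, ε, ζ} ∉ τ ✗.
  V = {[δ], [ε]}: π^{-1}(V) = {δ, ε} ∉ τ ✗.
  V = {[γ=ζ], [δ], [ε]}: π^{-1}(V) = {γ, δ, ε, ζ} ∉ τ ✗.
  V = {[η]}: π^{-1}(V) = {η} ∉ τ ✗.
  V = {[γ=ζ], [η]}: π^{-1}(V) = {γ, ζ, η} ∉ τ ✗.
  V = {[δ], [η]}: π^{-1}(V) = {δ, η} ∉ τ ✗.
  V = {[γ=ζ], [δ], [η]}: π^{-1}(V) = {γ, δ, ζ, η} ∈ τ ✓.
  V = {[ε], [η]}: π^{-1}(V) = {ε, η} ∉ τ ✗.
  V = {[γ=ζ], [ε], [η]}: π^{-1}(V) = {γ, ε, ζ, η} ∉ τ ✗.
  V = {[δ], [ε], [η]}: π^{-1}(V) = {δ, ε, η} ∉ τ ✗.
  V = {[γ=ζ], [δ], [ε], [η]}: π^{-1}(V) = {γ, δ, ε, ζ, η} ∈ τ ✓.
Open sets in the quotient: τ_Q = {{}, {[γ=ζ], [δ], [η]}, {[γ=ζ], [δ], [ε], [η]}} (3 elements).


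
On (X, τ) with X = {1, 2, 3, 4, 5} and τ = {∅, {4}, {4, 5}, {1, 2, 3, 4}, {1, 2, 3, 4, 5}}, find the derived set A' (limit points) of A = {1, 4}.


A' = {1, 2, 3, 5}

For each x ∈ X, list the open sets U ∈ τ with x ∈ U, then check whether U ∩ (A ∖ {x}) ≠ ∅ for every such U.
  x = 1: opens ∋ x are {1, 2, 3, 4}, {1, 2, 3, 4, 5}; each meets A ∖ {1}, so x IS a limit point.
  x = 2: opens ∋ x are {1, 2, 3, 4}, {1, 2, 3, 4, 5}; each meets A ∖ {2}, so x IS a limit point.
  x = 3: opens ∋ x are {1, 2, 3, 4}, {1, 2, 3, 4, 5}; each meets A ∖ {3}, so x IS a limit point.
  x = 4: open {4} ∋ x has {4} ∩ (A ∖ {4}) = ∅, so x is NOT a limit point.
  x = 5: opens ∋ x are {4, 5}, {1, 2, 3, 4, 5}; each meets A ∖ {5}, so x IS a limit point.
Collecting: A' = {1, 2, 3, 5}.


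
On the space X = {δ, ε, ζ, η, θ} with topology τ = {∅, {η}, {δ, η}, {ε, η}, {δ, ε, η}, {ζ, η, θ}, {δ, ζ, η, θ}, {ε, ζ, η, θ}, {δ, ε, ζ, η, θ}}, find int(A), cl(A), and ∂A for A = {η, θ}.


int(A) = {η}, cl(A) = {δ, ε, ζ, η, θ}, ∂A = {δ, ε, ζ, θ}.

Closed sets in (X, τ) are complements of opens:
  closed(X, τ) = {∅, {δ}, {ε}, {δ, ε}, {ζ, θ}, {δ, ζ, θ}, {ε, ζ, θ}, {δ, ε, ζ, θ}, {δ, ε, ζ, η, θ}}.
int(A) = ⋃ {U ∈ τ : U ⊆ A}. Opens contained in A: ∅, {η}.
Taking the union of these: int(A) = {η}.
cl(A) = ⋂ {C closed : A ⊆ C}. Closed sets containing A: {δ, ε, ζ, η, θ}.
Intersecting these: cl(A) = {δ, ε, ζ, η, θ}.
∂A = cl(A) ∖ int(A) = {δ, ε, ζ, η, θ} ∖ {η} = {δ, ε, ζ, θ}.


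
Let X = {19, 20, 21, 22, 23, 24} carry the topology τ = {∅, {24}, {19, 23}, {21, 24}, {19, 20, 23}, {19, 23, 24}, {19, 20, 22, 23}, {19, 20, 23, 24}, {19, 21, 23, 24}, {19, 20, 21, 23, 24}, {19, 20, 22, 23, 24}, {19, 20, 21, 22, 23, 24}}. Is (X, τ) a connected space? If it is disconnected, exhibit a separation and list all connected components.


(X, τ) is disconnected; components = [{21, 24}, {19, 20, 22, 23}].

Find clopen sets (U ∈ τ with X ∖ U ∈ τ):
  U = ∅, X ∖ U = {19, 20, 21, 22, 23, 24} — both open, so U is clopen.
  U = {21, 24}, X ∖ U = {19, 20, 22, 23} — both open, so U is clopen.
  U = {19, 20, 22, 23}, X ∖ U = {21, 24} — both open, so U is clopen.
  U = {19, 20, 21, 22, 23, 24}, X ∖ U = ∅ — both open, so U is clopen.
Nontrivial clopen(s) exist: e.g. {19, 20, 22, 23}. So (X, τ) is disconnected.
Compute connected components by grouping points that agree on all clopens:
  component: {21, 24}
  component: {19, 20, 22, 23}


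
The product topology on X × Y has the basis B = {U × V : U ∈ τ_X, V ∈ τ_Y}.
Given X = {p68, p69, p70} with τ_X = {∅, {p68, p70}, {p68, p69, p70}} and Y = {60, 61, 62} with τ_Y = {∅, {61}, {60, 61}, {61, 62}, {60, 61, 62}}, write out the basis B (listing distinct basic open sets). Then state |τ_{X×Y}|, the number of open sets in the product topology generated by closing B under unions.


Basis B = {∅ × ∅, {p68, p70} × {61}, {p68, p69, p70} × {61}, {p68, p70} × {60, 61}, {p68, p70} × {61, 62}, {p68, p70} × {60, 61, 62}, {p68, p69, p70} × {60, 61}, {p68, p69, p70} × {61, 62}, {p68, p69, p70} × {60, 61, 62}}; |τ_{X×Y}| = 14.

Enumerate products U × V with U ∈ τ_X, V ∈ τ_Y (deduplicated):
  ∅ × ∅ = {} (∅)
  {p68, p70} × {61} = {(p68,61), (p70,61)}
  {p68, p69, p70} × {61} = {(p68,61), (p69,61), (p70,61)}
  {p68, p70} × {60, 61} = {(p68,60), (p68,61), (p70,60), (p70,61)}
  {p68, p70} × {61, 62} = {(p68,61), (p68,62), (p70,61), (p70,62)}
  {p68, p70} × {60, 61, 62} = {(p68,60), (p68,61), (p68,62), (p70,60), (p70,61), (p70,62)}
  {p68, p69, p70} × {60, 61} = {(p68,60), (p68,61), (p69,60), (p69,61), (p70,60), (p70,61)}
  {p68, p69, p70} × {61, 62} = {(p68,61), (p68,62), (p69,61), (p69,62), (p70,61), (p70,62)}
  {p68, p69, p70} × {60, 61, 62} = {(p68,60), (p68,61), (p68,62), (p69,60), (p69,61), (p69,62), (p70,60), (p70,61), (p70,62)}
These 9 distinct sets form the basis B.
Close under arbitrary unions to get τ_{X×Y}; counting gives |τ_{X×Y}| = 14.


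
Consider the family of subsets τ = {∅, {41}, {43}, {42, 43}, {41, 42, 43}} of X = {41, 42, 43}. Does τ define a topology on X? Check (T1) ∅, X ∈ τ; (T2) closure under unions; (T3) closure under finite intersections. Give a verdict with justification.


τ is NOT a topology on X.

Axiom (T1): ∅ ∈ τ? Yes; X ∈ τ? Yes.
Axiom (T2/T3): check pairwise unions and intersections of members of τ.
Counterexample for (T2): {41} ∪ {43} = {41, 43} ∉ τ. Therefore τ is NOT a topology.


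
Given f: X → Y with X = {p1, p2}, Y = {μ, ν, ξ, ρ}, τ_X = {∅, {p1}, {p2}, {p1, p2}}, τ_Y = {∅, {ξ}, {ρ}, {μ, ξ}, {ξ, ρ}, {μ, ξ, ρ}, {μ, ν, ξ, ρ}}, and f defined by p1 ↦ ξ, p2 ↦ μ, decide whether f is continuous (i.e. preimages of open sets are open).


f IS continuous.

Compute f^{-1}(U) for each U ∈ τ_Y:
  U = ∅: f^{-1}(U) = ∅ ∈ τ_X ✓.
  U = {ξ}: f^{-1}(U) = {p1} ∈ τ_X ✓.
  U = {ρ}: f^{-1}(U) = ∅ ∈ τ_X ✓.
  U = {μ, ξ}: f^{-1}(U) = {p1, p2} ∈ τ_X ✓.
  U = {ξ, ρ}: f^{-1}(U) = {p1} ∈ τ_X ✓.
  U = {μ, ξ, ρ}: f^{-1}(U) = {p1, p2} ∈ τ_X ✓.
  U = {μ, ν, ξ, ρ}: f^{-1}(U) = {p1, p2} ∈ τ_X ✓.
Every preimage lies in τ_X, so f IS continuous.


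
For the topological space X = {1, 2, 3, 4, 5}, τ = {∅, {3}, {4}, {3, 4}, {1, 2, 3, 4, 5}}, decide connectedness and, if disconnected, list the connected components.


(X, τ) is connected.

Find clopen sets (U ∈ τ with X ∖ U ∈ τ):
  U = ∅, X ∖ U = {1, 2, 3, 4, 5} — both open, so U is clopen.
  U = {1, 2, 3, 4, 5}, X ∖ U = ∅ — both open, so U is clopen.
Only trivial clopens (∅ and X) exist, so (X, τ) is connected.
Compute connected components by grouping points that agree on all clopens:
  component: {1, 2, 3, 4, 5}


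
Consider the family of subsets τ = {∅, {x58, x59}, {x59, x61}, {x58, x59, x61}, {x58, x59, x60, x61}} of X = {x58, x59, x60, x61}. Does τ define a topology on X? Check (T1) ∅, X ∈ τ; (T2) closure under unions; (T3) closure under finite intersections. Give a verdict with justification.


τ is NOT a topology on X.

Axiom (T1): ∅ ∈ τ? Yes; X ∈ τ? Yes.
Axiom (T2/T3): check pairwise unions and intersections of members of τ.
Counterexample for (T3): {x58, x59} ∩ {x59, x61} = {x59} ∉ τ. Therefore τ is NOT a topology.


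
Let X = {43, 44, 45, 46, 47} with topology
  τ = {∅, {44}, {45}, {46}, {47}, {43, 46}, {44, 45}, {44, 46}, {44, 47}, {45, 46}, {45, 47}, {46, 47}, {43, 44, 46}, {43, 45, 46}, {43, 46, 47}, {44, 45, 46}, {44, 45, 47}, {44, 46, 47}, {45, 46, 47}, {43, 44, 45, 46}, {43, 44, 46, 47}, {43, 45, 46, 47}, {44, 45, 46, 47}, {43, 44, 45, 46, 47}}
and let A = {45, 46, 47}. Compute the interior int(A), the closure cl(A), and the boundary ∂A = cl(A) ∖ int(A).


int(A) = {45, 46, 47}, cl(A) = {43, 45, 46, 47}, ∂A = {43}.

Closed sets in (X, τ) are complements of opens:
  closed(X, τ) = {∅, {43}, {44}, {45}, {47}, {43, 44}, {43, 45}, {43, 46}, {43, 47}, {44, 45}, {44, 47}, {45, 47}, {43, 44, 45}, {43, 44, 46}, {43, 44, 47}, {43, 45, 46}, {43, 45, 47}, {43, 46, 47}, {44, 45, 47}, {43, 44, 45, 46}, {43, 44, 45, 47}, {43, 44, 46, 47}, {43, 45, 46, 47}, {43, 44, 45, 46, 47}}.
int(A) = ⋃ {U ∈ τ : U ⊆ A}. Opens contained in A: ∅, {45}, {46}, {47}, {45, 46}, {45, 47}, {46, 47}, {45, 46, 47}.
Taking the union of these: int(A) = {45, 46, 47}.
cl(A) = ⋂ {C closed : A ⊆ C}. Closed sets containing A: {43, 45, 46, 47}, {43, 44, 45, 46, 47}.
Intersecting these: cl(A) = {43, 45, 46, 47}.
∂A = cl(A) ∖ int(A) = {43, 45, 46, 47} ∖ {45, 46, 47} = {43}.


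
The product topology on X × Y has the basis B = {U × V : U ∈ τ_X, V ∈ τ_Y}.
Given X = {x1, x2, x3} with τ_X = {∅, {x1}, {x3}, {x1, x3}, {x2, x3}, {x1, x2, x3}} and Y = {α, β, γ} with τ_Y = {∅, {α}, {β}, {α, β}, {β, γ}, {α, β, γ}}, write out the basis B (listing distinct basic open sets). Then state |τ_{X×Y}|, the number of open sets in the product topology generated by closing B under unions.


Basis B = {∅ × ∅, {x1} × {α}, {x1} × {β}, {x3} × {α}, {x3} × {β}, {x1} × {α, β}, {x1, x3} × {α}, {x1} × {β, γ}, {x1, x3} × {β}, {x2, x3} × {α}, {x2, x3} × {β}, {x3} × {α, β}, {x3} × {β, γ}, {x1} × {α, β, γ}, {x1, x2, x3} × {α}, {x1, x2, x3} × {β}, {x3} × {α, β, γ}, {x1, x3} × {α, β}, {x1, x3} × {β, γ}, {x2, x3} × {α, β}, {x2, x3} × {β, γ}, {x1, x3} × {α, β, γ}, {x1, x2, x3} × {α, β}, {x1, x2, x3} × {β, γ}, {x2, x3} × {α, β, γ}, {x1, x2, x3} × {α, β, γ}}; |τ_{X×Y}| = 108.

Enumerate products U × V with U ∈ τ_X, V ∈ τ_Y (deduplicated):
  ∅ × ∅ = {} (∅)
  {x1} × {α} = {(x1,α)}
  {x1} × {β} = {(x1,β)}
  {x3} × {α} = {(x3,α)}
  {x3} × {β} = {(x3,β)}
  {x1} × {α, β} = {(x1,α), (x1,β)}
  {x1, x3} × {α} = {(x1,α), (x3,α)}
  {x1} × {β, γ} = {(x1,β), (x1,γ)}
  {x1, x3} × {β} = {(x1,β), (x3,β)}
  {x2, x3} × {α} = {(x2,α), (x3,α)}
  {x2, x3} × {β} = {(x2,β), (x3,β)}
  {x3} × {α, β} = {(x3,α), (x3,β)}
  {x3} × {β, γ} = {(x3,β), (x3,γ)}
  {x1} × {α, β, γ} = {(x1,α), (x1,β), (x1,γ)}
  {x1, x2, x3} × {α} = {(x1,α), (x2,α), (x3,α)}
  {x1, x2, x3} × {β} = {(x1,β), (x2,β), (x3,β)}
  {x3} × {α, β, γ} = {(x3,α), (x3,β), (x3,γ)}
  {x1, x3} × {α, β} = {(x1,α), (x1,β), (x3,α), (x3,β)}
  {x1, x3} × {β, γ} = {(x1,β), (x1,γ), (x3,β), (x3,γ)}
  {x2, x3} × {α, β} = {(x2,α), (x2,β), (x3,α), (x3,β)}
  {x2, x3} × {β, γ} = {(x2,β), (x2,γ), (x3,β), (x3,γ)}
  {x1, x3} × {α, β, γ} = {(x1,α), (x1,β), (x1,γ), (x3,α), (x3,β), (x3,γ)}
  {x1, x2, x3} × {α, β} = {(x1,α), (x1,β), (x2,α), (x2,β), (x3,α), (x3,β)}
  {x1, x2, x3} × {β, γ} = {(x1,β), (x1,γ), (x2,β), (x2,γ), (x3,β), (x3,γ)}
  {x2, x3} × {α, β, γ} = {(x2,α), (x2,β), (x2,γ), (x3,α), (x3,β), (x3,γ)}
  {x1, x2, x3} × {α, β, γ} = {(x1,α), (x1,β), (x1,γ), (x2,α), (x2,β), (x2,γ), (x3,α), (x3,β), (x3,γ)}
These 26 distinct sets form the basis B.
Close under arbitrary unions to get τ_{X×Y}; counting gives |τ_{X×Y}| = 108.


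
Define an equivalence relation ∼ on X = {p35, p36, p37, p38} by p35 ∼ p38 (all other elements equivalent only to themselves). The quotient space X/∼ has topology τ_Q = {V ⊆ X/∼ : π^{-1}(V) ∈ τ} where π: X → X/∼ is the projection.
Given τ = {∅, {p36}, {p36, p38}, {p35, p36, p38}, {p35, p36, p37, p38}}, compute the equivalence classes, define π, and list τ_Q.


X/∼ = {[p35=p38], [p36], [p37]}; |τ_Q| = 4.

Equivalence classes: [p35=p38], [p36], [p37].
Quotient map π: X → X/∼ sends p35 ↦ [p35=p38], p36 ↦ [p36], p37 ↦ [p37], p38 ↦ [p35=p38].
For each subset V ⊆ X/∼, compute π^{-1}(V) ⊆ X and check whether π^{-1}(V) ∈ τ. V is open in τ_Q iff π^{-1}(V) ∈ τ.
  V = {}: π^{-1}(V) = ∅ ∈ τ ✓.
  V = {[p35=p38]}: π^{-1}(V) = {p35, p38} ∉ τ ✗.
  V = {[p36]}: π^{-1}(V) = {p36} ∈ τ ✓.
  V = {[p35=p38], [p36]}: π^{-1}(V) = {p35, p36, p38} ∈ τ ✓.
  V = {[p37]}: π^{-1}(V) = {p37} ∉ τ ✗.
  V = {[p35=p38], [p37]}: π^{-1}(V) = {p35, p37, p38} ∉ τ ✗.
  V = {[p36], [p37]}: π^{-1}(V) = {p36, p37} ∉ τ ✗.
  V = {[p35=p38], [p36], [p37]}: π^{-1}(V) = {p35, p36, p37, p38} ∈ τ ✓.
Open sets in the quotient: τ_Q = {{}, {[p36]}, {[p35=p38], [p36]}, {[p35=p38], [p36], [p37]}} (4 elements).


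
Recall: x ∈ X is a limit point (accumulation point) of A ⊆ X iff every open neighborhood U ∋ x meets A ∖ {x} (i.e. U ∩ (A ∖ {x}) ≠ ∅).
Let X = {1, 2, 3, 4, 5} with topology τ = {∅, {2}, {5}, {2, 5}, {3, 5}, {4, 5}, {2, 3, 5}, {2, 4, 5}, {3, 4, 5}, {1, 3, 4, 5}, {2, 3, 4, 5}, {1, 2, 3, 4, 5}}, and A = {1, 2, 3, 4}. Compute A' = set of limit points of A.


A' = {1}

For each x ∈ X, list the open sets U ∈ τ with x ∈ U, then check whether U ∩ (A ∖ {x}) ≠ ∅ for every such U.
  x = 1: opens ∋ x are {1, 3, 4, 5}, {1, 2, 3, 4, 5}; each meets A ∖ {1}, so x IS a limit point.
  x = 2: open {2} ∋ x has {2} ∩ (A ∖ {2}) = ∅, so x is NOT a limit point.
  x = 3: open {3, 5} ∋ x has {3, 5} ∩ (A ∖ {3}) = ∅, so x is NOT a limit point.
  x = 4: open {4, 5} ∋ x has {4, 5} ∩ (A ∖ {4}) = ∅, so x is NOT a limit point.
  x = 5: open {5} ∋ x has {5} ∩ (A ∖ {5}) = ∅, so x is NOT a limit point.
Collecting: A' = {1}.


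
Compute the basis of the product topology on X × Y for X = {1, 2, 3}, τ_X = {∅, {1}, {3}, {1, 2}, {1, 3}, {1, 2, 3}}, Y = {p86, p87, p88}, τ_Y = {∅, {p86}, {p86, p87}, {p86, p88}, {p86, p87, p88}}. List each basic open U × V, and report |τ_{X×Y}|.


Basis B = {∅ × ∅, {1} × {p86}, {3} × {p86}, {1} × {p86, p87}, {1} × {p86, p88}, {1, 2} × {p86}, {1, 3} × {p86}, {3} × {p86, p87}, {3} × {p86, p88}, {1} × {p86, p87, p88}, {1, 2, 3} × {p86}, {3} × {p86, p87, p88}, {1, 2} × {p86, p87}, {1, 3} × {p86, p87}, {1, 2} × {p86, p88}, {1, 3} × {p86, p88}, {1, 2} × {p86, p87, p88}, {1, 3} × {p86, p87, p88}, {1, 2, 3} × {p86, p87}, {1, 2, 3} × {p86, p88}, {1, 2, 3} × {p86, p87, p88}}; |τ_{X×Y}| = 70.

Enumerate products U × V with U ∈ τ_X, V ∈ τ_Y (deduplicated):
  ∅ × ∅ = {} (∅)
  {1} × {p86} = {(1,p86)}
  {3} × {p86} = {(3,p86)}
  {1} × {p86, p87} = {(1,p86), (1,p87)}
  {1} × {p86, p88} = {(1,p86), (1,p88)}
  {1, 2} × {p86} = {(1,p86), (2,p86)}
  {1, 3} × {p86} = {(1,p86), (3,p86)}
  {3} × {p86, p87} = {(3,p86), (3,p87)}
  {3} × {p86, p88} = {(3,p86), (3,p88)}
  {1} × {p86, p87, p88} = {(1,p86), (1,p87), (1,p88)}
  {1, 2, 3} × {p86} = {(1,p86), (2,p86), (3,p86)}
  {3} × {p86, p87, p88} = {(3,p86), (3,p87), (3,p88)}
  {1, 2} × {p86, p87} = {(1,p86), (1,p87), (2,p86), (2,p87)}
  {1, 3} × {p86, p87} = {(1,p86), (1,p87), (3,p86), (3,p87)}
  {1, 2} × {p86, p88} = {(1,p86), (1,p88), (2,p86), (2,p88)}
  {1, 3} × {p86, p88} = {(1,p86), (1,p88), (3,p86), (3,p88)}
  {1, 2} × {p86, p87, p88} = {(1,p86), (1,p87), (1,p88), (2,p86), (2,p87), (2,p88)}
  {1, 3} × {p86, p87, p88} = {(1,p86), (1,p87), (1,p88), (3,p86), (3,p87), (3,p88)}
  {1, 2, 3} × {p86, p87} = {(1,p86), (1,p87), (2,p86), (2,p87), (3,p86), (3,p87)}
  {1, 2, 3} × {p86, p88} = {(1,p86), (1,p88), (2,p86), (2,p88), (3,p86), (3,p88)}
  {1, 2, 3} × {p86, p87, p88} = {(1,p86), (1,p87), (1,p88), (2,p86), (2,p87), (2,p88), (3,p86), (3,p87), (3,p88)}
These 21 distinct sets form the basis B.
Close under arbitrary unions to get τ_{X×Y}; counting gives |τ_{X×Y}| = 70.


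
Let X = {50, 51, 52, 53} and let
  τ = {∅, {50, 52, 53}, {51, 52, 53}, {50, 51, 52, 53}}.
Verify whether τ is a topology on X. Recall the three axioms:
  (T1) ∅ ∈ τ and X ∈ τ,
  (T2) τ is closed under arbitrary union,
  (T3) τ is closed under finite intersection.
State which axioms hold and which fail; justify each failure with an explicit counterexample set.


τ is NOT a topology on X.

Axiom (T1): ∅ ∈ τ? Yes; X ∈ τ? Yes.
Axiom (T2/T3): check pairwise unions and intersections of members of τ.
Counterexample for (T3): {50, 52, 53} ∩ {51, 52, 53} = {52, 53} ∉ τ. Therefore τ is NOT a topology.


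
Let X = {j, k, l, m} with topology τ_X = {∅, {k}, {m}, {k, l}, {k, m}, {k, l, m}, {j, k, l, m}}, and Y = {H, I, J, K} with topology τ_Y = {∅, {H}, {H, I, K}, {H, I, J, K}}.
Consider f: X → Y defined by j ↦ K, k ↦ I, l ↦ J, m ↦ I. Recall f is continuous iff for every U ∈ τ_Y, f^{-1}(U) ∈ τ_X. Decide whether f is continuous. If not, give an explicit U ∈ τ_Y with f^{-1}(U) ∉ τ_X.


f is NOT continuous.

Compute f^{-1}(U) for each U ∈ τ_Y:
  U = ∅: f^{-1}(U) = ∅ ∈ τ_X ✓.
  U = {H}: f^{-1}(U) = ∅ ∈ τ_X ✓.
  U = {H, I, K}: f^{-1}(U) = {j, k, m} ∉ τ_X ✗.
  U = {H, I, J, K}: f^{-1}(U) = {j, k, l, m} ∈ τ_X ✓.
Found U = {H, I, K} with f^{-1}(U) = {j, k, m} not in τ_X. Therefore f is NOT continuous.
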